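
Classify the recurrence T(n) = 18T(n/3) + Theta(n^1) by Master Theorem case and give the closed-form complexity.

Master Theorem for T(n) = 18T(n/3) + O(n^1):

a = 18, b = 3, c = 1
log_b(a) = log_3(18) = 2.6309

Case 1: c = 1 < log_3(18) = 2.6309
T(n) = O(n^(log_3 18))

For T(n) = 18T(n/3) + O(n^1): log_3(18) = 2.6309. This is Case 1 of the Master Theorem (c < log_b(a), work dominated by leaves), giving O(n^(log_3 18)).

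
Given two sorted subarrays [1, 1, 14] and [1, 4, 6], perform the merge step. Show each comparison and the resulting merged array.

Merging process:

Compare 1 vs 1: take 1 from left. Merged: [1]
Compare 1 vs 1: take 1 from left. Merged: [1, 1]
Compare 14 vs 1: take 1 from right. Merged: [1, 1, 1]
Compare 14 vs 4: take 4 from right. Merged: [1, 1, 1, 4]
Compare 14 vs 6: take 6 from right. Merged: [1, 1, 1, 4, 6]
Append remaining from left: [14]. Merged: [1, 1, 1, 4, 6, 14]

Final merged array: [1, 1, 1, 4, 6, 14]
Total comparisons: 5

The merged array is [1, 1, 1, 4, 6, 14], requiring 5 comparisons. The merge step runs in O(n) time where n is the total number of elements.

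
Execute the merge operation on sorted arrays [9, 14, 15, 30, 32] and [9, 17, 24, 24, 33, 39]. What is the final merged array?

Merging process:

Compare 9 vs 9: take 9 from left. Merged: [9]
Compare 14 vs 9: take 9 from right. Merged: [9, 9]
Compare 14 vs 17: take 14 from left. Merged: [9, 9, 14]
Compare 15 vs 17: take 15 from left. Merged: [9, 9, 14, 15]
Compare 30 vs 17: take 17 from right. Merged: [9, 9, 14, 15, 17]
Compare 30 vs 24: take 24 from right. Merged: [9, 9, 14, 15, 17, 24]
Compare 30 vs 24: take 24 from right. Merged: [9, 9, 14, 15, 17, 24, 24]
Compare 30 vs 33: take 30 from left. Merged: [9, 9, 14, 15, 17, 24, 24, 30]
Compare 32 vs 33: take 32 from left. Merged: [9, 9, 14, 15, 17, 24, 24, 30, 32]
Append remaining from right: [33, 39]. Merged: [9, 9, 14, 15, 17, 24, 24, 30, 32, 33, 39]

Final merged array: [9, 9, 14, 15, 17, 24, 24, 30, 32, 33, 39]
Total comparisons: 9

The merged array is [9, 9, 14, 15, 17, 24, 24, 30, 32, 33, 39], requiring 9 comparisons. The merge step runs in O(n) time where n is the total number of elements.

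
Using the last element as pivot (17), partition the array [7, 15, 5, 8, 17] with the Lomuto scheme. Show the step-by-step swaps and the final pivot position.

Lomuto partition with pivot = 17:

Initial array: [7, 15, 5, 8, 17]

arr[0]=7 <= 17: swap with position 0, array becomes [7, 15, 5, 8, 17]
arr[1]=15 <= 17: swap with position 1, array becomes [7, 15, 5, 8, 17]
arr[2]=5 <= 17: swap with position 2, array becomes [7, 15, 5, 8, 17]
arr[3]=8 <= 17: swap with position 3, array becomes [7, 15, 5, 8, 17]

Place pivot at position 4: [7, 15, 5, 8, 17]
Pivot position: 4

After partitioning with pivot 17, the array becomes [7, 15, 5, 8, 17]. The pivot is placed at index 4. All elements to the left of the pivot are <= 17, and all elements to the right are > 17.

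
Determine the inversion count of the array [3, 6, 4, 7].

Finding inversions in [3, 6, 4, 7]:

(1, 2): arr[1]=6 > arr[2]=4

Total inversions: 1

The array has 1 inversion(s): (1,2). Each pair (i,j) satisfies i < j and arr[i] > arr[j].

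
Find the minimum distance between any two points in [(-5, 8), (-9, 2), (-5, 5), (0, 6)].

Computing all pairwise distances among 4 points:

d((-5, 8), (-9, 2)) = 7.2111
d((-5, 8), (-5, 5)) = 3.0 <-- minimum
d((-5, 8), (0, 6)) = 5.3852
d((-9, 2), (-5, 5)) = 5.0
d((-9, 2), (0, 6)) = 9.8489
d((-5, 5), (0, 6)) = 5.099

Closest pair: (-5, 8) and (-5, 5) with distance 3.0

The closest pair is (-5, 8) and (-5, 5) with Euclidean distance 3.0. For 4 points, brute-force pairwise comparison is shown above. For large n, the divide-and-conquer algorithm (sort by x, recurse on halves, check the dividing strip) achieves O(n log n).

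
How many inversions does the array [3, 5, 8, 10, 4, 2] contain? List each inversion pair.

Finding inversions in [3, 5, 8, 10, 4, 2]:

(0, 5): arr[0]=3 > arr[5]=2
(1, 4): arr[1]=5 > arr[4]=4
(1, 5): arr[1]=5 > arr[5]=2
(2, 4): arr[2]=8 > arr[4]=4
(2, 5): arr[2]=8 > arr[5]=2
(3, 4): arr[3]=10 > arr[4]=4
(3, 5): arr[3]=10 > arr[5]=2
(4, 5): arr[4]=4 > arr[5]=2

Total inversions: 8

The array has 8 inversion(s): (0,5), (1,4), (1,5), (2,4), (2,5), (3,4), (3,5), (4,5). Each pair (i,j) satisfies i < j and arr[i] > arr[j].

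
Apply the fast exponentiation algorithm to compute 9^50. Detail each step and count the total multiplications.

Computing 9^50 by squaring (build up from 9^1; each line after the first costs one multiplication):

9^1 = 9
9^2 = (9^1)^2 = 9^2 = 81
9^3 = 9 * 9^2 = 9 * 81 = 729
9^6 = (9^3)^2 = 729^2 = 531441
9^12 = (9^6)^2 = 531441^2 = 282429536481
9^24 = (9^12)^2 = 282429536481^2 = 79766443076872509863361
9^25 = 9 * 9^24 = 9 * 79766443076872509863361 = 717897987691852588770249
9^50 = (9^25)^2 = 717897987691852588770249^2 = 515377520732011331036461129765621272702107522001

Result: 515377520732011331036461129765621272702107522001
Multiplications needed: 7 (7 lines after 9^1)

9^50 = 515377520732011331036461129765621272702107522001. Using exponentiation by squaring, this requires 7 multiplications. The key idea: if the exponent is even, square the half-power; if odd, multiply by the base once.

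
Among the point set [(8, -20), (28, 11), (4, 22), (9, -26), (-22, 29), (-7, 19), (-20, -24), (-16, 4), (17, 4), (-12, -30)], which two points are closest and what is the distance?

Computing all pairwise distances among 10 points:

d((8, -20), (28, 11)) = 36.8917
d((8, -20), (4, 22)) = 42.19
d((8, -20), (9, -26)) = 6.0828 <-- minimum
d((8, -20), (-22, 29)) = 57.4543
d((8, -20), (-7, 19)) = 41.7852
d((8, -20), (-20, -24)) = 28.2843
d((8, -20), (-16, 4)) = 33.9411
d((8, -20), (17, 4)) = 25.632
d((8, -20), (-12, -30)) = 22.3607
d((28, 11), (4, 22)) = 26.4008
d((28, 11), (9, -26)) = 41.5933
d((28, 11), (-22, 29)) = 53.1413
d((28, 11), (-7, 19)) = 35.9026
d((28, 11), (-20, -24)) = 59.4054
d((28, 11), (-16, 4)) = 44.5533
d((28, 11), (17, 4)) = 13.0384
d((28, 11), (-12, -30)) = 57.28
d((4, 22), (9, -26)) = 48.2597
d((4, 22), (-22, 29)) = 26.9258
d((4, 22), (-7, 19)) = 11.4018
d((4, 22), (-20, -24)) = 51.8845
d((4, 22), (-16, 4)) = 26.9072
d((4, 22), (17, 4)) = 22.2036
d((4, 22), (-12, -30)) = 54.4059
d((9, -26), (-22, 29)) = 63.1348
d((9, -26), (-7, 19)) = 47.7598
d((9, -26), (-20, -24)) = 29.0689
d((9, -26), (-16, 4)) = 39.0512
d((9, -26), (17, 4)) = 31.0483
d((9, -26), (-12, -30)) = 21.3776
d((-22, 29), (-7, 19)) = 18.0278
d((-22, 29), (-20, -24)) = 53.0377
d((-22, 29), (-16, 4)) = 25.7099
d((-22, 29), (17, 4)) = 46.3249
d((-22, 29), (-12, -30)) = 59.8415
d((-7, 19), (-20, -24)) = 44.9222
d((-7, 19), (-16, 4)) = 17.4929
d((-7, 19), (17, 4)) = 28.3019
d((-7, 19), (-12, -30)) = 49.2544
d((-20, -24), (-16, 4)) = 28.2843
d((-20, -24), (17, 4)) = 46.4004
d((-20, -24), (-12, -30)) = 10.0
d((-16, 4), (17, 4)) = 33.0
d((-16, 4), (-12, -30)) = 34.2345
d((17, 4), (-12, -30)) = 44.6878

Closest pair: (8, -20) and (9, -26) with distance 6.0828

The closest pair is (8, -20) and (9, -26) with Euclidean distance 6.0828. For 10 points, brute-force pairwise comparison is shown above. For large n, the divide-and-conquer algorithm (sort by x, recurse on halves, check the dividing strip) achieves O(n log n).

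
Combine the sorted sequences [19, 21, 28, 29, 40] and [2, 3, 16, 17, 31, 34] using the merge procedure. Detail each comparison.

Merging process:

Compare 19 vs 2: take 2 from right. Merged: [2]
Compare 19 vs 3: take 3 from right. Merged: [2, 3]
Compare 19 vs 16: take 16 from right. Merged: [2, 3, 16]
Compare 19 vs 17: take 17 from right. Merged: [2, 3, 16, 17]
Compare 19 vs 31: take 19 from left. Merged: [2, 3, 16, 17, 19]
Compare 21 vs 31: take 21 from left. Merged: [2, 3, 16, 17, 19, 21]
Compare 28 vs 31: take 28 from left. Merged: [2, 3, 16, 17, 19, 21, 28]
Compare 29 vs 31: take 29 from left. Merged: [2, 3, 16, 17, 19, 21, 28, 29]
Compare 40 vs 31: take 31 from right. Merged: [2, 3, 16, 17, 19, 21, 28, 29, 31]
Compare 40 vs 34: take 34 from right. Merged: [2, 3, 16, 17, 19, 21, 28, 29, 31, 34]
Append remaining from left: [40]. Merged: [2, 3, 16, 17, 19, 21, 28, 29, 31, 34, 40]

Final merged array: [2, 3, 16, 17, 19, 21, 28, 29, 31, 34, 40]
Total comparisons: 10

The merged array is [2, 3, 16, 17, 19, 21, 28, 29, 31, 34, 40], requiring 10 comparisons. The merge step runs in O(n) time where n is the total number of elements.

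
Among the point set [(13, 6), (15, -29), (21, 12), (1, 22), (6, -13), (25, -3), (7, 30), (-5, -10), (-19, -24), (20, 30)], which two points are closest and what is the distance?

Computing all pairwise distances among 10 points:

d((13, 6), (15, -29)) = 35.0571
d((13, 6), (21, 12)) = 10.0 <-- minimum
d((13, 6), (1, 22)) = 20.0
d((13, 6), (6, -13)) = 20.2485
d((13, 6), (25, -3)) = 15.0
d((13, 6), (7, 30)) = 24.7386
d((13, 6), (-5, -10)) = 24.0832
d((13, 6), (-19, -24)) = 43.8634
d((13, 6), (20, 30)) = 25.0
d((15, -29), (21, 12)) = 41.4367
d((15, -29), (1, 22)) = 52.8867
d((15, -29), (6, -13)) = 18.3576
d((15, -29), (25, -3)) = 27.8568
d((15, -29), (7, 30)) = 59.5399
d((15, -29), (-5, -10)) = 27.5862
d((15, -29), (-19, -24)) = 34.3657
d((15, -29), (20, 30)) = 59.2115
d((21, 12), (1, 22)) = 22.3607
d((21, 12), (6, -13)) = 29.1548
d((21, 12), (25, -3)) = 15.5242
d((21, 12), (7, 30)) = 22.8035
d((21, 12), (-5, -10)) = 34.0588
d((21, 12), (-19, -24)) = 53.8145
d((21, 12), (20, 30)) = 18.0278
d((1, 22), (6, -13)) = 35.3553
d((1, 22), (25, -3)) = 34.6554
d((1, 22), (7, 30)) = 10.0 <-- minimum
d((1, 22), (-5, -10)) = 32.5576
d((1, 22), (-19, -24)) = 50.1597
d((1, 22), (20, 30)) = 20.6155
d((6, -13), (25, -3)) = 21.4709
d((6, -13), (7, 30)) = 43.0116
d((6, -13), (-5, -10)) = 11.4018
d((6, -13), (-19, -24)) = 27.313
d((6, -13), (20, 30)) = 45.2217
d((25, -3), (7, 30)) = 37.5899
d((25, -3), (-5, -10)) = 30.8058
d((25, -3), (-19, -24)) = 48.7545
d((25, -3), (20, 30)) = 33.3766
d((7, 30), (-5, -10)) = 41.7612
d((7, 30), (-19, -24)) = 59.9333
d((7, 30), (20, 30)) = 13.0
d((-5, -10), (-19, -24)) = 19.799
d((-5, -10), (20, 30)) = 47.1699
d((-19, -24), (20, 30)) = 66.6108

Minimum distance: 10.0 (tie among 2 pairs: (13, 6) and (21, 12); (1, 22) and (7, 30))

The minimum Euclidean distance is 10.0. There is a tie: 2 pairs achieve this minimum — (13, 6) and (21, 12); (1, 22) and (7, 30). Any of these is a valid closest pair. For 10 points, brute-force pairwise comparison is shown above. For large n, the divide-and-conquer algorithm (sort by x, recurse on halves, check the dividing strip) achieves O(n log n).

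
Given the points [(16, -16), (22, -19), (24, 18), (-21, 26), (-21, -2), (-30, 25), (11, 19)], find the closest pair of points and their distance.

Computing all pairwise distances among 7 points:

d((16, -16), (22, -19)) = 6.7082 <-- minimum
d((16, -16), (24, 18)) = 34.9285
d((16, -16), (-21, 26)) = 55.9732
d((16, -16), (-21, -2)) = 39.5601
d((16, -16), (-30, 25)) = 61.6198
d((16, -16), (11, 19)) = 35.3553
d((22, -19), (24, 18)) = 37.054
d((22, -19), (-21, 26)) = 62.2415
d((22, -19), (-21, -2)) = 46.2385
d((22, -19), (-30, 25)) = 68.1175
d((22, -19), (11, 19)) = 39.5601
d((24, 18), (-21, 26)) = 45.7056
d((24, 18), (-21, -2)) = 49.2443
d((24, 18), (-30, 25)) = 54.4518
d((24, 18), (11, 19)) = 13.0384
d((-21, 26), (-21, -2)) = 28.0
d((-21, 26), (-30, 25)) = 9.0554
d((-21, 26), (11, 19)) = 32.7567
d((-21, -2), (-30, 25)) = 28.4605
d((-21, -2), (11, 19)) = 38.2753
d((-30, 25), (11, 19)) = 41.4367

Closest pair: (16, -16) and (22, -19) with distance 6.7082

The closest pair is (16, -16) and (22, -19) with Euclidean distance 6.7082. For 7 points, brute-force pairwise comparison is shown above. For large n, the divide-and-conquer algorithm (sort by x, recurse on halves, check the dividing strip) achieves O(n log n).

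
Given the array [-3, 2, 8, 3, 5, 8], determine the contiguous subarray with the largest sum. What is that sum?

Using Kadane's algorithm on [-3, 2, 8, 3, 5, 8]:

Scanning through the array:
Position 1 (value 2): max_ending_here = 2, max_so_far = 2
Position 2 (value 8): max_ending_here = 10, max_so_far = 10
Position 3 (value 3): max_ending_here = 13, max_so_far = 13
Position 4 (value 5): max_ending_here = 18, max_so_far = 18
Position 5 (value 8): max_ending_here = 26, max_so_far = 26

Maximum subarray: [2, 8, 3, 5, 8]
Maximum sum: 26

The maximum subarray is [2, 8, 3, 5, 8] with sum 26. This subarray runs from index 1 to index 5.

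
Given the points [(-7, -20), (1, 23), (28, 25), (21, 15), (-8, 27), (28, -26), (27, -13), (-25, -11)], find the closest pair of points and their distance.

Computing all pairwise distances among 8 points:

d((-7, -20), (1, 23)) = 43.7379
d((-7, -20), (28, 25)) = 57.0088
d((-7, -20), (21, 15)) = 44.8219
d((-7, -20), (-8, 27)) = 47.0106
d((-7, -20), (28, -26)) = 35.5106
d((-7, -20), (27, -13)) = 34.7131
d((-7, -20), (-25, -11)) = 20.1246
d((1, 23), (28, 25)) = 27.074
d((1, 23), (21, 15)) = 21.5407
d((1, 23), (-8, 27)) = 9.8489 <-- minimum
d((1, 23), (28, -26)) = 55.9464
d((1, 23), (27, -13)) = 44.4072
d((1, 23), (-25, -11)) = 42.8019
d((28, 25), (21, 15)) = 12.2066
d((28, 25), (-8, 27)) = 36.0555
d((28, 25), (28, -26)) = 51.0
d((28, 25), (27, -13)) = 38.0132
d((28, 25), (-25, -11)) = 64.0703
d((21, 15), (-8, 27)) = 31.3847
d((21, 15), (28, -26)) = 41.5933
d((21, 15), (27, -13)) = 28.6356
d((21, 15), (-25, -11)) = 52.8394
d((-8, 27), (28, -26)) = 64.0703
d((-8, 27), (27, -13)) = 53.1507
d((-8, 27), (-25, -11)) = 41.6293
d((28, -26), (27, -13)) = 13.0384
d((28, -26), (-25, -11)) = 55.0818
d((27, -13), (-25, -11)) = 52.0384

Closest pair: (1, 23) and (-8, 27) with distance 9.8489

The closest pair is (1, 23) and (-8, 27) with Euclidean distance 9.8489. For 8 points, brute-force pairwise comparison is shown above. For large n, the divide-and-conquer algorithm (sort by x, recurse on halves, check the dividing strip) achieves O(n log n).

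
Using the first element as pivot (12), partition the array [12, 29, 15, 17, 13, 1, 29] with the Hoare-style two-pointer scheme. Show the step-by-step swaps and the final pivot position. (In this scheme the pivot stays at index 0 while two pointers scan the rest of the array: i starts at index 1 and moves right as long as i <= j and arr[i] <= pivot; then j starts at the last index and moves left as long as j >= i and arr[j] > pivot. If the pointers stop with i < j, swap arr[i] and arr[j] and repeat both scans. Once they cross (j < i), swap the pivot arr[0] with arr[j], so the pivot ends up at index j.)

Hoare-style two-pointer partition with pivot = 12:

Initial array: [12, 29, 15, 17, 13, 1, 29]

Pointers start at i = 1, j = 6.
i stops at index 1 (arr[1]=29 > 12), j stops at index 5 (arr[5]=1 <= 12): swap arr[1] and arr[5], array becomes [12, 1, 15, 17, 13, 29, 29]
i ends at 2, j ends at 1: the pointers have crossed (j < i), so scanning stops.

Swap pivot arr[0] with arr[1] to place pivot at position 1: [1, 12, 15, 17, 13, 29, 29]
Pivot position: 1

After partitioning with pivot 12, the array becomes [1, 12, 15, 17, 13, 29, 29]. The pivot is placed at index 1. All elements to the left of the pivot are <= 12, and all elements to the right are > 12.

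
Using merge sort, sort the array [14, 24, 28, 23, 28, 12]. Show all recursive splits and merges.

Merge sort trace:

Split: [14, 24, 28, 23, 28, 12] -> [14, 24, 28] and [23, 28, 12]
  Split: [14, 24, 28] -> [14] and [24, 28]
    Split: [24, 28] -> [24] and [28]
    Merge: [24] + [28] -> [24, 28]
  Merge: [14] + [24, 28] -> [14, 24, 28]
  Split: [23, 28, 12] -> [23] and [28, 12]
    Split: [28, 12] -> [28] and [12]
    Merge: [28] + [12] -> [12, 28]
  Merge: [23] + [12, 28] -> [12, 23, 28]
Merge: [14, 24, 28] + [12, 23, 28] -> [12, 14, 23, 24, 28, 28]

Final sorted array: [12, 14, 23, 24, 28, 28]

The merge sort proceeds by recursively splitting the array and merging sorted halves.
After all merges, the sorted array is [12, 14, 23, 24, 28, 28].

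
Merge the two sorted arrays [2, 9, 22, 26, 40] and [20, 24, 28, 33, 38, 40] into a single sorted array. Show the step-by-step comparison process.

Merging process:

Compare 2 vs 20: take 2 from left. Merged: [2]
Compare 9 vs 20: take 9 from left. Merged: [2, 9]
Compare 22 vs 20: take 20 from right. Merged: [2, 9, 20]
Compare 22 vs 24: take 22 from left. Merged: [2, 9, 20, 22]
Compare 26 vs 24: take 24 from right. Merged: [2, 9, 20, 22, 24]
Compare 26 vs 28: take 26 from left. Merged: [2, 9, 20, 22, 24, 26]
Compare 40 vs 28: take 28 from right. Merged: [2, 9, 20, 22, 24, 26, 28]
Compare 40 vs 33: take 33 from right. Merged: [2, 9, 20, 22, 24, 26, 28, 33]
Compare 40 vs 38: take 38 from right. Merged: [2, 9, 20, 22, 24, 26, 28, 33, 38]
Compare 40 vs 40: take 40 from left. Merged: [2, 9, 20, 22, 24, 26, 28, 33, 38, 40]
Append remaining from right: [40]. Merged: [2, 9, 20, 22, 24, 26, 28, 33, 38, 40, 40]

Final merged array: [2, 9, 20, 22, 24, 26, 28, 33, 38, 40, 40]
Total comparisons: 10

The merged array is [2, 9, 20, 22, 24, 26, 28, 33, 38, 40, 40], requiring 10 comparisons. The merge step runs in O(n) time where n is the total number of elements.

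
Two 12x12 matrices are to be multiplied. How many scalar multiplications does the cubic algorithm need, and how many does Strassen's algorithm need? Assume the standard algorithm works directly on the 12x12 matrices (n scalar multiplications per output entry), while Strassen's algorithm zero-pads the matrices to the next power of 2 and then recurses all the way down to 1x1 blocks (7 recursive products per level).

Matrix multiplication for 12x12 matrices:

Strassen's algorithm requires power-of-2 dimensions. Pad 12x12 to 16x16 (next power of 2).

Standard algorithm: 12^3 = 1728 multiplications
Strassen's algorithm: 7^(log2(16)) = 7^4 = 2401 multiplications
Difference: 1728 - 2401 = -673 (Strassen uses MORE here due to padding overhead — for small or just-over-power-of-2 n, padding can outweigh the per-level savings)

Standard: 1728 multiplications (12^3). Strassen: 2401 multiplications (7^4, after padding to 16x16). Strassen reduces 8 recursive multiplications to 7 at each level.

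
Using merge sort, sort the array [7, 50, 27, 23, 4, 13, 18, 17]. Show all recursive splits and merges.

Merge sort trace:

Split: [7, 50, 27, 23, 4, 13, 18, 17] -> [7, 50, 27, 23] and [4, 13, 18, 17]
  Split: [7, 50, 27, 23] -> [7, 50] and [27, 23]
    Split: [7, 50] -> [7] and [50]
    Merge: [7] + [50] -> [7, 50]
    Split: [27, 23] -> [27] and [23]
    Merge: [27] + [23] -> [23, 27]
  Merge: [7, 50] + [23, 27] -> [7, 23, 27, 50]
  Split: [4, 13, 18, 17] -> [4, 13] and [18, 17]
    Split: [4, 13] -> [4] and [13]
    Merge: [4] + [13] -> [4, 13]
    Split: [18, 17] -> [18] and [17]
    Merge: [18] + [17] -> [17, 18]
  Merge: [4, 13] + [17, 18] -> [4, 13, 17, 18]
Merge: [7, 23, 27, 50] + [4, 13, 17, 18] -> [4, 7, 13, 17, 18, 23, 27, 50]

Final sorted array: [4, 7, 13, 17, 18, 23, 27, 50]

The merge sort proceeds by recursively splitting the array and merging sorted halves.
After all merges, the sorted array is [4, 7, 13, 17, 18, 23, 27, 50].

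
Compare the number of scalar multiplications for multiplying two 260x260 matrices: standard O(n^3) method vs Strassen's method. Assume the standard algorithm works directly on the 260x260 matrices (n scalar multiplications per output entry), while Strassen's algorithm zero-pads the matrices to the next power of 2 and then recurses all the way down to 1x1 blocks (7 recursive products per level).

Matrix multiplication for 260x260 matrices:

Strassen's algorithm requires power-of-2 dimensions. Pad 260x260 to 512x512 (next power of 2).

Standard algorithm: 260^3 = 17576000 multiplications
Strassen's algorithm: 7^(log2(512)) = 7^9 = 40353607 multiplications
Difference: 17576000 - 40353607 = -22777607 (Strassen uses MORE here due to padding overhead — for small or just-over-power-of-2 n, padding can outweigh the per-level savings)

Standard: 17576000 multiplications (260^3). Strassen: 40353607 multiplications (7^9, after padding to 512x512). Strassen reduces 8 recursive multiplications to 7 at each level.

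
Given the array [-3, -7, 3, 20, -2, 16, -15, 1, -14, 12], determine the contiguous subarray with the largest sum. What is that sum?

Using Kadane's algorithm on [-3, -7, 3, 20, -2, 16, -15, 1, -14, 12]:

Scanning through the array:
Position 1 (value -7): max_ending_here = -7, max_so_far = -3
Position 2 (value 3): max_ending_here = 3, max_so_far = 3
Position 3 (value 20): max_ending_here = 23, max_so_far = 23
Position 4 (value -2): max_ending_here = 21, max_so_far = 23
Position 5 (value 16): max_ending_here = 37, max_so_far = 37
Position 6 (value -15): max_ending_here = 22, max_so_far = 37
Position 7 (value 1): max_ending_here = 23, max_so_far = 37
Position 8 (value -14): max_ending_here = 9, max_so_far = 37
Position 9 (value 12): max_ending_here = 21, max_so_far = 37

Maximum subarray: [3, 20, -2, 16]
Maximum sum: 37

The maximum subarray is [3, 20, -2, 16] with sum 37. This subarray runs from index 2 to index 5.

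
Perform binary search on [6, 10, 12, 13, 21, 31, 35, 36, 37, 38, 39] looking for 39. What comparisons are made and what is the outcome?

Binary search for 39 in [6, 10, 12, 13, 21, 31, 35, 36, 37, 38, 39]:

lo=0, hi=10, mid=5, arr[mid]=31 -> 31 < 39, search right half
lo=6, hi=10, mid=8, arr[mid]=37 -> 37 < 39, search right half
lo=9, hi=10, mid=9, arr[mid]=38 -> 38 < 39, search right half
lo=10, hi=10, mid=10, arr[mid]=39 -> Found target at index 10!

Binary search finds 39 at index 10 after 4 comparisons. The search repeatedly halves the search space by comparing with the middle element.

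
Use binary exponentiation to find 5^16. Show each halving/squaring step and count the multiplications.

Computing 5^16 by squaring (build up from 5^1; each line after the first costs one multiplication):

5^1 = 5
5^2 = (5^1)^2 = 5^2 = 25
5^4 = (5^2)^2 = 25^2 = 625
5^8 = (5^4)^2 = 625^2 = 390625
5^16 = (5^8)^2 = 390625^2 = 152587890625

Result: 152587890625
Multiplications needed: 4 (4 lines after 5^1)

5^16 = 152587890625. Using exponentiation by squaring, this requires 4 multiplications. The key idea: if the exponent is even, square the half-power; if odd, multiply by the base once.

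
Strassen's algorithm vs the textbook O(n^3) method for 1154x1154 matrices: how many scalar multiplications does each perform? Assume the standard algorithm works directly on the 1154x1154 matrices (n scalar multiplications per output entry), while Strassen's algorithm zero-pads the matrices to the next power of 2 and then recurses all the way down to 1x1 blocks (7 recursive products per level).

Matrix multiplication for 1154x1154 matrices:

Strassen's algorithm requires power-of-2 dimensions. Pad 1154x1154 to 2048x2048 (next power of 2).

Standard algorithm: 1154^3 = 1536800264 multiplications
Strassen's algorithm: 7^(log2(2048)) = 7^11 = 1977326743 multiplications
Difference: 1536800264 - 1977326743 = -440526479 (Strassen uses MORE here due to padding overhead — for small or just-over-power-of-2 n, padding can outweigh the per-level savings)

Standard: 1536800264 multiplications (1154^3). Strassen: 1977326743 multiplications (7^11, after padding to 2048x2048). Strassen reduces 8 recursive multiplications to 7 at each level.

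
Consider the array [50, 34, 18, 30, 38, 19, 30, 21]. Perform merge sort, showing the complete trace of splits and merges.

Merge sort trace:

Split: [50, 34, 18, 30, 38, 19, 30, 21] -> [50, 34, 18, 30] and [38, 19, 30, 21]
  Split: [50, 34, 18, 30] -> [50, 34] and [18, 30]
    Split: [50, 34] -> [50] and [34]
    Merge: [50] + [34] -> [34, 50]
    Split: [18, 30] -> [18] and [30]
    Merge: [18] + [30] -> [18, 30]
  Merge: [34, 50] + [18, 30] -> [18, 30, 34, 50]
  Split: [38, 19, 30, 21] -> [38, 19] and [30, 21]
    Split: [38, 19] -> [38] and [19]
    Merge: [38] + [19] -> [19, 38]
    Split: [30, 21] -> [30] and [21]
    Merge: [30] + [21] -> [21, 30]
  Merge: [19, 38] + [21, 30] -> [19, 21, 30, 38]
Merge: [18, 30, 34, 50] + [19, 21, 30, 38] -> [18, 19, 21, 30, 30, 34, 38, 50]

Final sorted array: [18, 19, 21, 30, 30, 34, 38, 50]

The merge sort proceeds by recursively splitting the array and merging sorted halves.
After all merges, the sorted array is [18, 19, 21, 30, 30, 34, 38, 50].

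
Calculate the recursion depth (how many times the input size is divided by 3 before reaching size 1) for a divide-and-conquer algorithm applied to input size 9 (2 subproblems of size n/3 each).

For divide and conquer with division factor 3:

Problem sizes at each level:
Level 0: 9
Level 1: 3
Level 2: 1

The root is level 0 and the size-1 base case is level 2 (the tree spans levels 0 through 2, i.e. 3 levels counting the root), so the depth is the number of divisions: log_3(9) = 2

The recursion tree depth is log_3(9) = 2. At each level, the problem size is divided by 3, so it takes 2 divisions to reduce to a base case of size 1. The algorithm makes 2 recursive calls at each level.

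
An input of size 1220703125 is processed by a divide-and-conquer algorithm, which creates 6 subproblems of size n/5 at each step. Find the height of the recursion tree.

For divide and conquer with division factor 5:

Problem sizes at each level:
Level 0: 1220703125
Level 1: 244140625
Level 2: 48828125
Level 3: 9765625
Level 4: 1953125
Level 5: 390625
Level 6: 78125
Level 7: 15625
Level 8: 3125
Level 9: 625
Level 10: 125
Level 11: 25
Level 12: 5
Level 13: 1

The root is level 0 and the size-1 base case is level 13 (the tree spans levels 0 through 13, i.e. 14 levels counting the root), so the depth is the number of divisions: log_5(1220703125) = 13

The recursion tree depth is log_5(1220703125) = 13. At each level, the problem size is divided by 5, so it takes 13 divisions to reduce to a base case of size 1. The algorithm makes 6 recursive calls at each level.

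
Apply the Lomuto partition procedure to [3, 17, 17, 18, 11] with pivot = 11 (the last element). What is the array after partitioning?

Lomuto partition with pivot = 11:

Initial array: [3, 17, 17, 18, 11]

arr[0]=3 <= 11: swap with position 0, array becomes [3, 17, 17, 18, 11]
arr[1]=17 > 11: no swap
arr[2]=17 > 11: no swap
arr[3]=18 > 11: no swap

Place pivot at position 1: [3, 11, 17, 18, 17]
Pivot position: 1

After partitioning with pivot 11, the array becomes [3, 11, 17, 18, 17]. The pivot is placed at index 1. All elements to the left of the pivot are <= 11, and all elements to the right are > 11.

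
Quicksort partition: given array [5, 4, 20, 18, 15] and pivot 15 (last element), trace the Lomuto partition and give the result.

Lomuto partition with pivot = 15:

Initial array: [5, 4, 20, 18, 15]

arr[0]=5 <= 15: swap with position 0, array becomes [5, 4, 20, 18, 15]
arr[1]=4 <= 15: swap with position 1, array becomes [5, 4, 20, 18, 15]
arr[2]=20 > 15: no swap
arr[3]=18 > 15: no swap

Place pivot at position 2: [5, 4, 15, 18, 20]
Pivot position: 2

After partitioning with pivot 15, the array becomes [5, 4, 15, 18, 20]. The pivot is placed at index 2. All elements to the left of the pivot are <= 15, and all elements to the right are > 15.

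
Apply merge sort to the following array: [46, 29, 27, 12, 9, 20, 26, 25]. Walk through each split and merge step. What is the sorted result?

Merge sort trace:

Split: [46, 29, 27, 12, 9, 20, 26, 25] -> [46, 29, 27, 12] and [9, 20, 26, 25]
  Split: [46, 29, 27, 12] -> [46, 29] and [27, 12]
    Split: [46, 29] -> [46] and [29]
    Merge: [46] + [29] -> [29, 46]
    Split: [27, 12] -> [27] and [12]
    Merge: [27] + [12] -> [12, 27]
  Merge: [29, 46] + [12, 27] -> [12, 27, 29, 46]
  Split: [9, 20, 26, 25] -> [9, 20] and [26, 25]
    Split: [9, 20] -> [9] and [20]
    Merge: [9] + [20] -> [9, 20]
    Split: [26, 25] -> [26] and [25]
    Merge: [26] + [25] -> [25, 26]
  Merge: [9, 20] + [25, 26] -> [9, 20, 25, 26]
Merge: [12, 27, 29, 46] + [9, 20, 25, 26] -> [9, 12, 20, 25, 26, 27, 29, 46]

Final sorted array: [9, 12, 20, 25, 26, 27, 29, 46]

The merge sort proceeds by recursively splitting the array and merging sorted halves.
After all merges, the sorted array is [9, 12, 20, 25, 26, 27, 29, 46].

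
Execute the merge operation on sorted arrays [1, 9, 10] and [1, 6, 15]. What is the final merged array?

Merging process:

Compare 1 vs 1: take 1 from left. Merged: [1]
Compare 9 vs 1: take 1 from right. Merged: [1, 1]
Compare 9 vs 6: take 6 from right. Merged: [1, 1, 6]
Compare 9 vs 15: take 9 from left. Merged: [1, 1, 6, 9]
Compare 10 vs 15: take 10 from left. Merged: [1, 1, 6, 9, 10]
Append remaining from right: [15]. Merged: [1, 1, 6, 9, 10, 15]

Final merged array: [1, 1, 6, 9, 10, 15]
Total comparisons: 5

The merged array is [1, 1, 6, 9, 10, 15], requiring 5 comparisons. The merge step runs in O(n) time where n is the total number of elements.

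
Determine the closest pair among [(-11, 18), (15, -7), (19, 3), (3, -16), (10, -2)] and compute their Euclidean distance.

Computing all pairwise distances among 5 points:

d((-11, 18), (15, -7)) = 36.0694
d((-11, 18), (19, 3)) = 33.541
d((-11, 18), (3, -16)) = 36.7696
d((-11, 18), (10, -2)) = 29.0
d((15, -7), (19, 3)) = 10.7703
d((15, -7), (3, -16)) = 15.0
d((15, -7), (10, -2)) = 7.0711 <-- minimum
d((19, 3), (3, -16)) = 24.8395
d((19, 3), (10, -2)) = 10.2956
d((3, -16), (10, -2)) = 15.6525

Closest pair: (15, -7) and (10, -2) with distance 7.0711

The closest pair is (15, -7) and (10, -2) with Euclidean distance 7.0711. For 5 points, brute-force pairwise comparison is shown above. For large n, the divide-and-conquer algorithm (sort by x, recurse on halves, check the dividing strip) achieves O(n log n).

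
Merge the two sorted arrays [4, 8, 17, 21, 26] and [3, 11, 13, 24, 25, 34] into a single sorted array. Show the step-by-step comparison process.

Merging process:

Compare 4 vs 3: take 3 from right. Merged: [3]
Compare 4 vs 11: take 4 from left. Merged: [3, 4]
Compare 8 vs 11: take 8 from left. Merged: [3, 4, 8]
Compare 17 vs 11: take 11 from right. Merged: [3, 4, 8, 11]
Compare 17 vs 13: take 13 from right. Merged: [3, 4, 8, 11, 13]
Compare 17 vs 24: take 17 from left. Merged: [3, 4, 8, 11, 13, 17]
Compare 21 vs 24: take 21 from left. Merged: [3, 4, 8, 11, 13, 17, 21]
Compare 26 vs 24: take 24 from right. Merged: [3, 4, 8, 11, 13, 17, 21, 24]
Compare 26 vs 25: take 25 from right. Merged: [3, 4, 8, 11, 13, 17, 21, 24, 25]
Compare 26 vs 34: take 26 from left. Merged: [3, 4, 8, 11, 13, 17, 21, 24, 25, 26]
Append remaining from right: [34]. Merged: [3, 4, 8, 11, 13, 17, 21, 24, 25, 26, 34]

Final merged array: [3, 4, 8, 11, 13, 17, 21, 24, 25, 26, 34]
Total comparisons: 10

The merged array is [3, 4, 8, 11, 13, 17, 21, 24, 25, 26, 34], requiring 10 comparisons. The merge step runs in O(n) time where n is the total number of elements.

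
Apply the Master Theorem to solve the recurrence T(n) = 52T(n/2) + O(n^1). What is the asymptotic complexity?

Master Theorem for T(n) = 52T(n/2) + O(n^1):

a = 52, b = 2, c = 1
log_b(a) = log_2(52) = 5.7004

Case 1: c = 1 < log_2(52) = 5.7004
T(n) = O(n^(log_2 52))

For T(n) = 52T(n/2) + O(n^1): log_2(52) = 5.7004. This is Case 1 of the Master Theorem (c < log_b(a), work dominated by leaves), giving O(n^(log_2 52)).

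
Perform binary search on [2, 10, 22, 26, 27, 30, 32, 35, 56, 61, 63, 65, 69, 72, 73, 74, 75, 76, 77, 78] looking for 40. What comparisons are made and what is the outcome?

Binary search for 40 in [2, 10, 22, 26, 27, 30, 32, 35, 56, 61, 63, 65, 69, 72, 73, 74, 75, 76, 77, 78]:

lo=0, hi=19, mid=9, arr[mid]=61 -> 61 > 40, search left half
lo=0, hi=8, mid=4, arr[mid]=27 -> 27 < 40, search right half
lo=5, hi=8, mid=6, arr[mid]=32 -> 32 < 40, search right half
lo=7, hi=8, mid=7, arr[mid]=35 -> 35 < 40, search right half
lo=8, hi=8, mid=8, arr[mid]=56 -> 56 > 40, search left half
lo=8 > hi=7, target 40 not found

Binary search determines that 40 is not in the array after 5 comparisons. The search space was exhausted without finding the target.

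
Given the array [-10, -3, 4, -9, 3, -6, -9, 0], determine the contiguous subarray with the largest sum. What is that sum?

Using Kadane's algorithm on [-10, -3, 4, -9, 3, -6, -9, 0]:

Scanning through the array:
Position 1 (value -3): max_ending_here = -3, max_so_far = -3
Position 2 (value 4): max_ending_here = 4, max_so_far = 4
Position 3 (value -9): max_ending_here = -5, max_so_far = 4
Position 4 (value 3): max_ending_here = 3, max_so_far = 4
Position 5 (value -6): max_ending_here = -3, max_so_far = 4
Position 6 (value -9): max_ending_here = -9, max_so_far = 4
Position 7 (value 0): max_ending_here = 0, max_so_far = 4

Maximum subarray: [4]
Maximum sum: 4

The maximum subarray is [4] with sum 4. This subarray runs from index 2 to index 2.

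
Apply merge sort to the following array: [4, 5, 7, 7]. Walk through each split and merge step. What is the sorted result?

Merge sort trace:

Split: [4, 5, 7, 7] -> [4, 5] and [7, 7]
  Split: [4, 5] -> [4] and [5]
  Merge: [4] + [5] -> [4, 5]
  Split: [7, 7] -> [7] and [7]
  Merge: [7] + [7] -> [7, 7]
Merge: [4, 5] + [7, 7] -> [4, 5, 7, 7]

Final sorted array: [4, 5, 7, 7]

The merge sort proceeds by recursively splitting the array and merging sorted halves.
After all merges, the sorted array is [4, 5, 7, 7].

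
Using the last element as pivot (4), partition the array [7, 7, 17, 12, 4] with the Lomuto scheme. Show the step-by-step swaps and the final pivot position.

Lomuto partition with pivot = 4:

Initial array: [7, 7, 17, 12, 4]

arr[0]=7 > 4: no swap
arr[1]=7 > 4: no swap
arr[2]=17 > 4: no swap
arr[3]=12 > 4: no swap

Place pivot at position 0: [4, 7, 17, 12, 7]
Pivot position: 0

After partitioning with pivot 4, the array becomes [4, 7, 17, 12, 7]. The pivot is placed at index 0. All elements to the left of the pivot are <= 4, and all elements to the right are > 4.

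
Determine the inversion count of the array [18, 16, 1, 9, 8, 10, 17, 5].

Finding inversions in [18, 16, 1, 9, 8, 10, 17, 5]:

(0, 1): arr[0]=18 > arr[1]=16
(0, 2): arr[0]=18 > arr[2]=1
(0, 3): arr[0]=18 > arr[3]=9
(0, 4): arr[0]=18 > arr[4]=8
(0, 5): arr[0]=18 > arr[5]=10
(0, 6): arr[0]=18 > arr[6]=17
(0, 7): arr[0]=18 > arr[7]=5
(1, 2): arr[1]=16 > arr[2]=1
(1, 3): arr[1]=16 > arr[3]=9
(1, 4): arr[1]=16 > arr[4]=8
(1, 5): arr[1]=16 > arr[5]=10
(1, 7): arr[1]=16 > arr[7]=5
(3, 4): arr[3]=9 > arr[4]=8
(3, 7): arr[3]=9 > arr[7]=5
(4, 7): arr[4]=8 > arr[7]=5
(5, 7): arr[5]=10 > arr[7]=5
(6, 7): arr[6]=17 > arr[7]=5

Total inversions: 17

The array has 17 inversion(s): (0,1), (0,2), (0,3), (0,4), (0,5), (0,6), (0,7), (1,2), (1,3), (1,4), (1,5), (1,7), (3,4), (3,7), (4,7), (5,7), (6,7). Each pair (i,j) satisfies i < j and arr[i] > arr[j].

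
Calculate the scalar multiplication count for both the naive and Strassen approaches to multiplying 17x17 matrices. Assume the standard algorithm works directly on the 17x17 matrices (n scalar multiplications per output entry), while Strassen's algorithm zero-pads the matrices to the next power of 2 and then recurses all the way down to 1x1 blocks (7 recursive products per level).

Matrix multiplication for 17x17 matrices:

Strassen's algorithm requires power-of-2 dimensions. Pad 17x17 to 32x32 (next power of 2).

Standard algorithm: 17^3 = 4913 multiplications
Strassen's algorithm: 7^(log2(32)) = 7^5 = 16807 multiplications
Difference: 4913 - 16807 = -11894 (Strassen uses MORE here due to padding overhead — for small or just-over-power-of-2 n, padding can outweigh the per-level savings)

Standard: 4913 multiplications (17^3). Strassen: 16807 multiplications (7^5, after padding to 32x32). Strassen reduces 8 recursive multiplications to 7 at each level.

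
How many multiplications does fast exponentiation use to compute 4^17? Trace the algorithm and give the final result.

Computing 4^17 by squaring (build up from 4^1; each line after the first costs one multiplication):

4^1 = 4
4^2 = (4^1)^2 = 4^2 = 16
4^4 = (4^2)^2 = 16^2 = 256
4^8 = (4^4)^2 = 256^2 = 65536
4^16 = (4^8)^2 = 65536^2 = 4294967296
4^17 = 4 * 4^16 = 4 * 4294967296 = 17179869184

Result: 17179869184
Multiplications needed: 5 (5 lines after 4^1)

4^17 = 17179869184. Using exponentiation by squaring, this requires 5 multiplications. The key idea: if the exponent is even, square the half-power; if odd, multiply by the base once.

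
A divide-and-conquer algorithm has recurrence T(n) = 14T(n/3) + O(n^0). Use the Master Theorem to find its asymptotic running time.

Master Theorem for T(n) = 14T(n/3) + O(n^0):

a = 14, b = 3, c = 0
log_b(a) = log_3(14) = 2.4022

Case 1: c = 0 < log_3(14) = 2.4022
T(n) = O(n^(log_3 14))

For T(n) = 14T(n/3) + O(n^0): log_3(14) = 2.4022. This is Case 1 of the Master Theorem (c < log_b(a), work dominated by leaves), giving O(n^(log_3 14)).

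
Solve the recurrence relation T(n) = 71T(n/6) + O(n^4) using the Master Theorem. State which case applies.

Master Theorem for T(n) = 71T(n/6) + O(n^4):

a = 71, b = 6, c = 4
log_b(a) = log_6(71) = 2.3790

Case 3: c = 4 > log_6(71) = 2.3790
T(n) = O(n^4) = O(n^4)

For T(n) = 71T(n/6) + O(n^4): log_6(71) = 2.3790. This is Case 3 of the Master Theorem (c > log_b(a), work dominated by root), giving O(n^4).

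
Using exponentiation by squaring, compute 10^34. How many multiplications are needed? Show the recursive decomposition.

Computing 10^34 by squaring (build up from 10^1; each line after the first costs one multiplication):

10^1 = 10
10^2 = (10^1)^2 = 10^2 = 100
10^4 = (10^2)^2 = 100^2 = 10000
10^8 = (10^4)^2 = 10000^2 = 100000000
10^16 = (10^8)^2 = 100000000^2 = 10000000000000000
10^17 = 10 * 10^16 = 10 * 10000000000000000 = 100000000000000000
10^34 = (10^17)^2 = 100000000000000000^2 = 10000000000000000000000000000000000

Result: 10000000000000000000000000000000000
Multiplications needed: 6 (6 lines after 10^1)

10^34 = 10000000000000000000000000000000000. Using exponentiation by squaring, this requires 6 multiplications. The key idea: if the exponent is even, square the half-power; if odd, multiply by the base once.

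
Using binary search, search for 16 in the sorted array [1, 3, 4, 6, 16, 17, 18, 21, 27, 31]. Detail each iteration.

Binary search for 16 in [1, 3, 4, 6, 16, 17, 18, 21, 27, 31]:

lo=0, hi=9, mid=4, arr[mid]=16 -> Found target at index 4!

Binary search finds 16 at index 4 after 1 comparisons. The search repeatedly halves the search space by comparing with the middle element.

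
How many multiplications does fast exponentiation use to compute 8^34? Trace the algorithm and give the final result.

Computing 8^34 by squaring (build up from 8^1; each line after the first costs one multiplication):

8^1 = 8
8^2 = (8^1)^2 = 8^2 = 64
8^4 = (8^2)^2 = 64^2 = 4096
8^8 = (8^4)^2 = 4096^2 = 16777216
8^16 = (8^8)^2 = 16777216^2 = 281474976710656
8^17 = 8 * 8^16 = 8 * 281474976710656 = 2251799813685248
8^34 = (8^17)^2 = 2251799813685248^2 = 5070602400912917605986812821504

Result: 5070602400912917605986812821504
Multiplications needed: 6 (6 lines after 8^1)

8^34 = 5070602400912917605986812821504. Using exponentiation by squaring, this requires 6 multiplications. The key idea: if the exponent is even, square the half-power; if odd, multiply by the base once.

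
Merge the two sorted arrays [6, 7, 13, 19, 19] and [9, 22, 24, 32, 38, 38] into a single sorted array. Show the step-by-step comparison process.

Merging process:

Compare 6 vs 9: take 6 from left. Merged: [6]
Compare 7 vs 9: take 7 from left. Merged: [6, 7]
Compare 13 vs 9: take 9 from right. Merged: [6, 7, 9]
Compare 13 vs 22: take 13 from left. Merged: [6, 7, 9, 13]
Compare 19 vs 22: take 19 from left. Merged: [6, 7, 9, 13, 19]
Compare 19 vs 22: take 19 from left. Merged: [6, 7, 9, 13, 19, 19]
Append remaining from right: [22, 24, 32, 38, 38]. Merged: [6, 7, 9, 13, 19, 19, 22, 24, 32, 38, 38]

Final merged array: [6, 7, 9, 13, 19, 19, 22, 24, 32, 38, 38]
Total comparisons: 6

The merged array is [6, 7, 9, 13, 19, 19, 22, 24, 32, 38, 38], requiring 6 comparisons. The merge step runs in O(n) time where n is the total number of elements.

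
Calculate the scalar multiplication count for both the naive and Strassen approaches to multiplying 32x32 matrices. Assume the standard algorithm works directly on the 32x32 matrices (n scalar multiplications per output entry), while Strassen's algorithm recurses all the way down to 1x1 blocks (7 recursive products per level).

Matrix multiplication for 32x32 matrices:

Standard algorithm: 32^3 = 32768 multiplications
Strassen's algorithm: 7^(log2(32)) = 7^5 = 16807 multiplications
Savings: 32768 - 16807 = 15961 multiplications

Standard: 32768 multiplications (32^3). Strassen: 16807 multiplications (7^5). Strassen reduces 8 recursive multiplications to 7 at each level.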